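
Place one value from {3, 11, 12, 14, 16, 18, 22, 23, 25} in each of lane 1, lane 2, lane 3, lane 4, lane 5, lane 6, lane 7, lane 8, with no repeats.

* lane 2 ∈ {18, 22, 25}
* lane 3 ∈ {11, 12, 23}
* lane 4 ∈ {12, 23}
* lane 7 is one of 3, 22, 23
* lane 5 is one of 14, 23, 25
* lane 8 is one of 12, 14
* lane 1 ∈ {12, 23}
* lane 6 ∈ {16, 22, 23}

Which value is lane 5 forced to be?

lane 1 and lane 4 between them cover only {12, 23} — a naked pair. Remove those values from lane 3, lane 5, lane 6, lane 7, lane 8.
lane 3 must be 11 (only option left).
lane 8 must be 14 (only option left). Strike 14 from lane 5.
So lane 5 = 25.

25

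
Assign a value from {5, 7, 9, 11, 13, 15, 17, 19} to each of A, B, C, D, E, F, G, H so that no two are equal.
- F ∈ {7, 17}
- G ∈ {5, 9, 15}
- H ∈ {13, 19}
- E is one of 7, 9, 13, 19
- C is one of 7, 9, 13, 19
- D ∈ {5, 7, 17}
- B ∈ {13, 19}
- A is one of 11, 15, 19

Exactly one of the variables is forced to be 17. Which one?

The 8 variables together cover exactly {5, 7, 9, 11, 13, 15, 17, 19} — 8 values for 8 variables — and 11 appears only in A's list, so A = 11.
The 7 still-open variables draw from only 7 values {5, 7, 9, 13, 15, 17, 19}, so each is used; only G can be 15, hence G = 15.
Among the 6 still-open variables, 5 fits only D (and all 6 values in {5, 7, 9, 13, 17, 19} must be used), so D = 5.
Among the 5 still-open variables, 17 fits only F (and all 5 values in {7, 9, 13, 17, 19} must be used), so F = 17.

F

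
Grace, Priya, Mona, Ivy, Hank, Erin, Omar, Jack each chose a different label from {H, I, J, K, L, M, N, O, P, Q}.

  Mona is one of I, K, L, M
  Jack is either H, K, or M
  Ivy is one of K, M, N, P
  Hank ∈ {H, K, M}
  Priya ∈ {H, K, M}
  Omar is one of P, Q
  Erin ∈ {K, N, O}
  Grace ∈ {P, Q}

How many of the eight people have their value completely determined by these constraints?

2

Grace and Omar share exactly the 2 values {P, Q}; by pigeonhole those values go to them, so strike P, Q from Ivy.
The 3 variables Priya, Hank, Jack are confined to {H, K, M}, which locks those values in; drop them from Mona, Ivy, Erin.
Ivy's domain is down to {N}, so Ivy = N. Strike N from Erin.
Erin's domain is down to {O}, so Erin = O.
Determined: Ivy=N, Erin=O. The other people each still have more than one consistent value. That makes 2.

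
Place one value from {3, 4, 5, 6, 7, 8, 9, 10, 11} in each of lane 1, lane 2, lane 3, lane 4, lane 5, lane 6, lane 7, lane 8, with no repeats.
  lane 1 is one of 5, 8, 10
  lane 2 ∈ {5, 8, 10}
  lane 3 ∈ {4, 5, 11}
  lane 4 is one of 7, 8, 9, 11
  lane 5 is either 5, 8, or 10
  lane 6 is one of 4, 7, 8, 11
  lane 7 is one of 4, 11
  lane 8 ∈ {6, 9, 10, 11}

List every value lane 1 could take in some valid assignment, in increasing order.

5, 8, 10

The 8 variables together cover exactly {4, 5, 6, 7, 8, 9, 10, 11} — 8 values for 8 variables — and 6 appears only in lane 8's list, so lane 8 = 6.
The 7 still-open variables together cover exactly {4, 5, 7, 8, 9, 10, 11} — 7 values for 7 variables — and 9 appears only in lane 4's list, so lane 4 = 9.
The 6 still-open variables draw from only 6 values {4, 5, 7, 8, 10, 11}, so each is used; only lane 6 can be 7, hence lane 6 = 7.
The 3 variables lane 1, lane 2, lane 5 are confined to {5, 8, 10}, which locks those values in; drop them from lane 3.
No further eliminations apply; lane 1 can still be any of 5, 8, 10.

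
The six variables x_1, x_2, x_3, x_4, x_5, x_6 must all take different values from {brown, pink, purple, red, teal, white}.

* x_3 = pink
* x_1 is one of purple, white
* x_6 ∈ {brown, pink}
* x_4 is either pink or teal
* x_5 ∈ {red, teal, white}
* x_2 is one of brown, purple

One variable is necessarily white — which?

x_1

x_3 has just one choice, so x_3 = pink. Remove pink from x_4, x_6.
x_4 must be teal (only option left). So x_5 can't be teal.
x_6 must be brown (only option left). Eliminate brown elsewhere: x_2.
x_2 must be purple (only option left). Eliminate purple elsewhere: x_1.
So white goes to x_1.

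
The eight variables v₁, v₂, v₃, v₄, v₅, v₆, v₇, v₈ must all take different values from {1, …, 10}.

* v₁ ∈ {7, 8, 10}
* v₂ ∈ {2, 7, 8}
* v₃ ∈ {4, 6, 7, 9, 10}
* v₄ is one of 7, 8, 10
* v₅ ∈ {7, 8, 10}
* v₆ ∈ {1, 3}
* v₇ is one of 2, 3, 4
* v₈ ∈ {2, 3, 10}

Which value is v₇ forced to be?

v₁, v₄, v₅ between them cover only {7, 8, 10} — a naked triple. Remove those values from v₂, v₃, v₈.
v₂ has just one choice, so v₂ = 2. So v₇, v₈ can't be 2.
v₈ must be 3 (only option left). Remove 3 from v₆, v₇.
So v₇ = 4.

4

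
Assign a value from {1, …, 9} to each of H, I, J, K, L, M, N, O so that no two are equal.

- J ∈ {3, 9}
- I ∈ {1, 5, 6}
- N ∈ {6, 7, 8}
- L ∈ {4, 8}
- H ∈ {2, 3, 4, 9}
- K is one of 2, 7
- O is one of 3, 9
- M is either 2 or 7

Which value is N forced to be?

J and O between them cover only {3, 9} — a naked pair. Remove those values from H.
K and M between them cover only {2, 7} — a naked pair. Remove those values from H, N.
That leaves H = 4. Strike 4 from L.
That leaves L = 8. So N can't be 8.
So N = 6.

6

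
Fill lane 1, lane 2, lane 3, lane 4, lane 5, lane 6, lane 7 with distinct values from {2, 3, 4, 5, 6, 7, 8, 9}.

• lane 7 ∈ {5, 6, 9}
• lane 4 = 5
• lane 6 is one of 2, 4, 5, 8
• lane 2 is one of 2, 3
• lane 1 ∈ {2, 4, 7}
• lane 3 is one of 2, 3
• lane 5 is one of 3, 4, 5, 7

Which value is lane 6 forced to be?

lane 4's domain is down to {5}, so lane 4 = 5. Strike 5 from lane 5, lane 6, lane 7.
lane 2 and lane 3 share exactly the 2 values {2, 3}; by pigeonhole those values go to them, so strike 2, 3 from lane 1, lane 5, lane 6.
lane 1 and lane 5 share exactly the 2 values {4, 7}; by pigeonhole those values go to them, so strike 4, 7 from lane 6.
So lane 6 = 8.

8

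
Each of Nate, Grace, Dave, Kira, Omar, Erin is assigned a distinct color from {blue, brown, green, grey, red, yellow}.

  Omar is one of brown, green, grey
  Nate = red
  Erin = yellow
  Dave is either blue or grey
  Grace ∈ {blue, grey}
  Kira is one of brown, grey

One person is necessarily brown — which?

Kira

Nate's domain is down to {red}, so Nate = red.
Erin has just one choice, so Erin = yellow.
The 4 still-open variables together cover exactly {blue, brown, green, grey} — 4 values for 4 variables — and green appears only in Omar's list, so Omar = green.
The 3 still-open variables draw from only 3 values {blue, brown, grey}, so each is used; only Kira can be brown, hence Kira = brown.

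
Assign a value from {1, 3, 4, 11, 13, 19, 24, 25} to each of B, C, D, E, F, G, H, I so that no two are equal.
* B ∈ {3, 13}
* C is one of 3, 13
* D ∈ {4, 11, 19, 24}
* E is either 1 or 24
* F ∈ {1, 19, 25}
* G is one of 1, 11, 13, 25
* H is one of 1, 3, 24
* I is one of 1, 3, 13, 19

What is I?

The 8 variables together cover exactly {1, 3, 4, 11, 13, 19, 24, 25} — 8 values for 8 variables — and 4 appears only in D's list, so D = 4.
The 7 still-open variables draw from only 7 values {1, 3, 11, 13, 19, 24, 25}, so each is used; only G can be 11, hence G = 11.
The 6 still-open variables draw from only 6 values {1, 3, 13, 19, 24, 25}, so each is used; only F can be 25, hence F = 25.
Among the 5 still-open variables, 19 fits only I (and all 5 values in {1, 3, 13, 19, 24} must be used), so I = 19.

19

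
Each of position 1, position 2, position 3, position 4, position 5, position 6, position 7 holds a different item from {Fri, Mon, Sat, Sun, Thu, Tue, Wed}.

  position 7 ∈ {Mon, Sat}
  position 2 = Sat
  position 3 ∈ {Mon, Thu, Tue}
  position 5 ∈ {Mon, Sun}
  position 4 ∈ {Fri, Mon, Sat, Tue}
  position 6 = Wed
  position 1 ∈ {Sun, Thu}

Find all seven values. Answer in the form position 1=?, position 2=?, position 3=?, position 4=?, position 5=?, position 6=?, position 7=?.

position 2's domain is down to {Sat}, so position 2 = Sat. Eliminate Sat elsewhere: position 4, position 7.
That leaves position 6 = Wed.
position 7 must be Mon (only option left). So position 3, position 4, position 5 can't be Mon.
That leaves position 5 = Sun. So position 1 can't be Sun.
position 1's domain is down to {Thu}, so position 1 = Thu. Eliminate Thu elsewhere: position 3.
position 3's domain is down to {Tue}, so position 3 = Tue. Remove Tue from position 4.
position 4 has just one choice, so position 4 = Fri.

position 1=Thu, position 2=Sat, position 3=Tue, position 4=Fri, position 5=Sun, position 6=Wed, position 7=Mon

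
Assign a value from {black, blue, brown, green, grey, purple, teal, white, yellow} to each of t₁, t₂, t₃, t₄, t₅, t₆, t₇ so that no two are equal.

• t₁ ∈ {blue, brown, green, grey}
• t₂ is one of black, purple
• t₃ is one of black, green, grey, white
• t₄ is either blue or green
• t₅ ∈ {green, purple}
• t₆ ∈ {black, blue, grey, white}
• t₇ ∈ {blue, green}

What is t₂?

black

The 7 variables draw from only 7 values {black, blue, brown, green, grey, purple, white}, so each is used; only t₁ can be brown, hence t₁ = brown.
t₄ and t₇ share exactly the 2 values {blue, green}; by pigeonhole those values go to them, so strike blue, green from t₃, t₅, t₆.
That leaves t₅ = purple. Remove purple from t₂.
So t₂ = black.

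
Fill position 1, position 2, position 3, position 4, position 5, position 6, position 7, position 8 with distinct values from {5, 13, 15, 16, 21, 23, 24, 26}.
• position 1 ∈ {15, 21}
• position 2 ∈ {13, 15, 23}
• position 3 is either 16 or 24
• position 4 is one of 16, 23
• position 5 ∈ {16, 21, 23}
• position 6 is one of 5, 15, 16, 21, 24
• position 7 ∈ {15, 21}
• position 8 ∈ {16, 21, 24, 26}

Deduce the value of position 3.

24

The 8 variables draw from only 8 values {5, 13, 15, 16, 21, 23, 24, 26}, so each is used; only position 6 can be 5, hence position 6 = 5.
The 7 still-open variables draw from only 7 values {13, 15, 16, 21, 23, 24, 26}, so each is used; only position 2 can be 13, hence position 2 = 13.
The 6 still-open variables draw from only 6 values {15, 16, 21, 23, 24, 26}, so each is used; only position 8 can be 26, hence position 8 = 26.
The 5 still-open variables together cover exactly {15, 16, 21, 23, 24} — 5 values for 5 variables — and 24 appears only in position 3's list, so position 3 = 24.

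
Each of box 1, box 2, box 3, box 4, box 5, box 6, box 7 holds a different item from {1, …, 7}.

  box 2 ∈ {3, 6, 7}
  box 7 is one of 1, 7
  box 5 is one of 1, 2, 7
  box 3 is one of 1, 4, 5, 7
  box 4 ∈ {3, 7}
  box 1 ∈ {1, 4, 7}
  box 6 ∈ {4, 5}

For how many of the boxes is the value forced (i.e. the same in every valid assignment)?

3

The 7 variables together cover exactly {1, 2, 3, 4, 5, 6, 7} — 7 values for 7 variables — and 2 appears only in box 5's list, so box 5 = 2.
The 6 still-open variables together cover exactly {1, 3, 4, 5, 6, 7} — 6 values for 6 variables — and 6 appears only in box 2's list, so box 2 = 6.
The 5 still-open variables draw from only 5 values {1, 3, 4, 5, 7}, so each is used; only box 4 can be 3, hence box 4 = 3.
Determined: box 2=6, box 4=3, box 5=2. The other boxes each still have more than one consistent value. That makes 3.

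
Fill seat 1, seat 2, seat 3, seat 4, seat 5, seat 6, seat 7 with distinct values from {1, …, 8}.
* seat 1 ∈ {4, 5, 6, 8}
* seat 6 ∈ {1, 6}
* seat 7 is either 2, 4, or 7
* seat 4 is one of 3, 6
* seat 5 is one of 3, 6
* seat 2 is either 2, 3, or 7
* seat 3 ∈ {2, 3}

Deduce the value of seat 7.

seat 4 and seat 5 share exactly the 2 values {3, 6}; by pigeonhole those values go to them, so strike 3, 6 from seat 1, seat 2, seat 3, seat 6.
seat 3's domain is down to {2}, so seat 3 = 2. Eliminate 2 elsewhere: seat 2, seat 7.
seat 6 has just one choice, so seat 6 = 1.
seat 2 must be 7 (only option left). Remove 7 from seat 7.
So seat 7 = 4.

4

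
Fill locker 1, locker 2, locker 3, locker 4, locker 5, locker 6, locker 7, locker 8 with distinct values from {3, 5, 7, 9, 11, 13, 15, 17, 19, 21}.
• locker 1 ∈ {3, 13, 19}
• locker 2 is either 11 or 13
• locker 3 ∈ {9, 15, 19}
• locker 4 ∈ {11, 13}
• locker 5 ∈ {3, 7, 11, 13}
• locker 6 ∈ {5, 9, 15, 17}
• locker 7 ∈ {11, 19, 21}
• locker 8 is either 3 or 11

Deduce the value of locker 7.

21

The 2 variables locker 2 and locker 4 are confined to {11, 13}, which locks those values in; drop them from locker 1, locker 5, locker 7, locker 8.
locker 8 has just one choice, so locker 8 = 3. Remove 3 from locker 1, locker 5.
locker 1 must be 19 (only option left). Strike 19 from locker 3, locker 7.
So locker 7 = 21.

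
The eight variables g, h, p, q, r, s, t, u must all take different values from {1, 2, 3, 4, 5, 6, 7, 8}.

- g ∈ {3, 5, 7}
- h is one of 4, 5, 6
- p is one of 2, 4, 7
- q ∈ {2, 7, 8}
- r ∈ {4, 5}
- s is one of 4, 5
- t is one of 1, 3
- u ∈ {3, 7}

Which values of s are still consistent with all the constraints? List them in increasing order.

4, 5

The 8 variables together cover exactly {1, 2, 3, 4, 5, 6, 7, 8} — 8 values for 8 variables — and 1 appears only in t's list, so t = 1.
The 7 still-open variables together cover exactly {2, 3, 4, 5, 6, 7, 8} — 7 values for 7 variables — and 6 appears only in h's list, so h = 6.
The 6 still-open variables together cover exactly {2, 3, 4, 5, 7, 8} — 6 values for 6 variables — and 8 appears only in q's list, so q = 8.
The 5 still-open variables draw from only 5 values {2, 3, 4, 5, 7}, so each is used; only p can be 2, hence p = 2.
The 2 variables r and s are confined to {4, 5}, which locks those values in; drop them from g.
No further eliminations apply; s can still be any of 4, 5.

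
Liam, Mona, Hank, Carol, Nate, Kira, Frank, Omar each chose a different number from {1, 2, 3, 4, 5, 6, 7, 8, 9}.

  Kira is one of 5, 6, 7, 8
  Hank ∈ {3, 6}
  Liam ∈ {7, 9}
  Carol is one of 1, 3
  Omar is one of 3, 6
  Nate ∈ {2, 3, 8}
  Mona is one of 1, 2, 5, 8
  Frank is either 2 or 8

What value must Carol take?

1

Among the 8 variables, 9 fits only Liam (and all 8 values in {1, 2, 3, 5, 6, 7, 8, 9} must be used), so Liam = 9.
Among the 7 still-open variables, 7 fits only Kira (and all 7 values in {1, 2, 3, 5, 6, 7, 8} must be used), so Kira = 7.
The 6 still-open variables together cover exactly {1, 2, 3, 5, 6, 8} — 6 values for 6 variables — and 5 appears only in Mona's list, so Mona = 5.
Among the 5 still-open variables, 1 fits only Carol (and all 5 values in {1, 2, 3, 6, 8} must be used), so Carol = 1.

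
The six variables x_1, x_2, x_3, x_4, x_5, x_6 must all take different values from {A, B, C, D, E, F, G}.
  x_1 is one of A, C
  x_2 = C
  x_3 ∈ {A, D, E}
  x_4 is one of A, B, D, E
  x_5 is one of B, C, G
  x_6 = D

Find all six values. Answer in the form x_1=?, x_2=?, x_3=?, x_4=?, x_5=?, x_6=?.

x_1=A, x_2=C, x_3=E, x_4=B, x_5=G, x_6=D

x_2 must be C (only option left). Strike C from x_1, x_5.
That leaves x_6 = D. Eliminate D elsewhere: x_3, x_4.
x_1 has just one choice, so x_1 = A. Eliminate A elsewhere: x_3, x_4.
x_3's domain is down to {E}, so x_3 = E. Eliminate E elsewhere: x_4.
That leaves x_4 = B. So x_5 can't be B.
x_5's domain is down to {G}, so x_5 = G.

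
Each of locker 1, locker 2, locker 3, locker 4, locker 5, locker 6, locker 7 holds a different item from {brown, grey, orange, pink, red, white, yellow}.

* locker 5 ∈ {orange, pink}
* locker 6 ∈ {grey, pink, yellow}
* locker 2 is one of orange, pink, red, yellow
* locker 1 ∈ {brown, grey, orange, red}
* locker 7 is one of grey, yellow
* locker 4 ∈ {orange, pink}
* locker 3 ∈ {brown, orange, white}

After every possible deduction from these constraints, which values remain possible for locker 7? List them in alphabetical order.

grey, yellow

Among the 7 variables, white fits only locker 3 (and all 7 values in {brown, grey, orange, pink, red, white, yellow} must be used), so locker 3 = white.
Among the 6 still-open variables, brown fits only locker 1 (and all 6 values in {brown, grey, orange, pink, red, yellow} must be used), so locker 1 = brown.
Among the 5 still-open variables, red fits only locker 2 (and all 5 values in {grey, orange, pink, red, yellow} must be used), so locker 2 = red.
The 2 variables locker 4 and locker 5 are confined to {orange, pink}, which locks those values in; drop them from locker 6.
No further eliminations apply; locker 7 can still be any of grey, yellow.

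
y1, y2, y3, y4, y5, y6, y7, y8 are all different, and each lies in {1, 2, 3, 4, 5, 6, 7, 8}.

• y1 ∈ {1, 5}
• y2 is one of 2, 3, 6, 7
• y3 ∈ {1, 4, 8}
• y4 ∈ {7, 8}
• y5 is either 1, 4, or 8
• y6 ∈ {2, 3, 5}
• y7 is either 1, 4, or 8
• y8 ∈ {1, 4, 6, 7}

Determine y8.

6

y3, y5, y7 share exactly the 3 values {1, 4, 8}; by pigeonhole those values go to them, so strike 1, 4, 8 from y1, y4, y8.
That leaves y1 = 5. Remove 5 from y6.
y4's domain is down to {7}, so y4 = 7. Strike 7 from y2, y8.
So y8 = 6.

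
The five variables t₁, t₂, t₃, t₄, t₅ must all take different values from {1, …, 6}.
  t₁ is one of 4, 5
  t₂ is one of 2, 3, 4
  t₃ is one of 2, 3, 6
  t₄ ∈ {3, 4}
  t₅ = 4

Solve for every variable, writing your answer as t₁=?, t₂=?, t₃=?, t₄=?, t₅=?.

t₅ has just one choice, so t₅ = 4. Eliminate 4 elsewhere: t₁, t₂, t₄.
That leaves t₁ = 5.
t₄ must be 3 (only option left). Remove 3 from t₂, t₃.
t₂ has just one choice, so t₂ = 2. So t₃ can't be 2.
That leaves t₃ = 6.

t₁=5, t₂=2, t₃=6, t₄=3, t₅=4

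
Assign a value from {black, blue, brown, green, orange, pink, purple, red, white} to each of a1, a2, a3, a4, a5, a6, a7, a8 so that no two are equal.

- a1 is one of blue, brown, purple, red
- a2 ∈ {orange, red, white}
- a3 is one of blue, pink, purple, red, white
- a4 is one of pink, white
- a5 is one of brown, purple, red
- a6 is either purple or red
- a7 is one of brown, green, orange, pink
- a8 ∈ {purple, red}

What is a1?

The 8 variables together cover exactly {blue, brown, green, orange, pink, purple, red, white} — 8 values for 8 variables — and green appears only in a7's list, so a7 = green.
The 7 still-open variables draw from only 7 values {blue, brown, orange, pink, purple, red, white}, so each is used; only a2 can be orange, hence a2 = orange.
The 2 variables a6 and a8 are confined to {purple, red}, which locks those values in; drop them from a1, a3, a5.
a5 has just one choice, so a5 = brown. Strike brown from a1.
So a1 = blue.

blue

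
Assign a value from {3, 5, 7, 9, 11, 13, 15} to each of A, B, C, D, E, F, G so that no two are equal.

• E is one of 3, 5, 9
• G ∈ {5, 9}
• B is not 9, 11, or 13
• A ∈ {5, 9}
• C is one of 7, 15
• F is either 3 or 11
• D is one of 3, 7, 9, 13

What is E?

3

The 7 variables together cover exactly {3, 5, 7, 9, 11, 13, 15} — 7 values for 7 variables — and 11 appears only in F's list, so F = 11.
The 6 still-open variables draw from only 6 values {3, 5, 7, 9, 13, 15}, so each is used; only D can be 13, hence D = 13.
The 2 variables A and G are confined to {5, 9}, which locks those values in; drop them from B, E.
So E = 3.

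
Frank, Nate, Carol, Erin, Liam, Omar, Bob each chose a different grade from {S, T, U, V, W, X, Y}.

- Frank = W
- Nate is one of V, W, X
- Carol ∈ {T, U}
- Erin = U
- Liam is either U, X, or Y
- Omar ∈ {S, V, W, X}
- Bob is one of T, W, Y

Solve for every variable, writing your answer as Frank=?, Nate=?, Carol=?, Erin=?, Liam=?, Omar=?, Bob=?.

Frank's domain is down to {W}, so Frank = W. Eliminate W elsewhere: Nate, Omar, Bob.
Erin must be U (only option left). Eliminate U elsewhere: Carol, Liam.
That leaves Carol = T. Remove T from Bob.
That leaves Bob = Y. Strike Y from Liam.
Liam must be X (only option left). Eliminate X elsewhere: Nate, Omar.
Nate has just one choice, so Nate = V. Strike V from Omar.
Omar's domain is down to {S}, so Omar = S.

Frank=W, Nate=V, Carol=T, Erin=U, Liam=X, Omar=S, Bob=Y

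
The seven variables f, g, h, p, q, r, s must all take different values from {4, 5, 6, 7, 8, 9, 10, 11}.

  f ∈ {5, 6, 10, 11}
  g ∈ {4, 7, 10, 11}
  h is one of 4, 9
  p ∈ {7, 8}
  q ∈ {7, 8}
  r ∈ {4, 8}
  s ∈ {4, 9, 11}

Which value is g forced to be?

The 2 variables p and q are confined to {7, 8}, which locks those values in; drop them from g, r.
That leaves r = 4. Strike 4 from g, h, s.
That leaves h = 9. So s can't be 9.
s's domain is down to {11}, so s = 11. Remove 11 from f, g.
So g = 10.

10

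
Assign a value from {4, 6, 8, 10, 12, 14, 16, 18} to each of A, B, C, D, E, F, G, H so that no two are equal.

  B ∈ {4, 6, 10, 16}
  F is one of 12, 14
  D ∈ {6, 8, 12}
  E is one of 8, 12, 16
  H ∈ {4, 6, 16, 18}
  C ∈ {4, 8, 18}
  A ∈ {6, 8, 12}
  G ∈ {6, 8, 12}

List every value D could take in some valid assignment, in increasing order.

The 8 variables draw from only 8 values {4, 6, 8, 10, 12, 14, 16, 18}, so each is used; only B can be 10, hence B = 10.
The 7 still-open variables together cover exactly {4, 6, 8, 12, 14, 16, 18} — 7 values for 7 variables — and 14 appears only in F's list, so F = 14.
A, D, G between them cover only {6, 8, 12} — a naked triple. Remove those values from C, E, H.
E's domain is down to {16}, so E = 16. So H can't be 16.
No further eliminations apply; D can still be any of 6, 8, 12.

6, 8, 12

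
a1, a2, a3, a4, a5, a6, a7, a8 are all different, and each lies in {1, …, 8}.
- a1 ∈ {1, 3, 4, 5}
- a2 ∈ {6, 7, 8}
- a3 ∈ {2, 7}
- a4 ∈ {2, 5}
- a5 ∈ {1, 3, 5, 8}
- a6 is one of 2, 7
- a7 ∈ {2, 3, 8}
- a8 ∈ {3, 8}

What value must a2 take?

The 8 variables draw from only 8 values {1, 2, 3, 4, 5, 6, 7, 8}, so each is used; only a1 can be 4, hence a1 = 4.
The 7 still-open variables draw from only 7 values {1, 2, 3, 5, 6, 7, 8}, so each is used; only a5 can be 1, hence a5 = 1.
Among the 6 still-open variables, 5 fits only a4 (and all 6 values in {2, 3, 5, 6, 7, 8} must be used), so a4 = 5.
Among the 5 still-open variables, 6 fits only a2 (and all 5 values in {2, 3, 6, 7, 8} must be used), so a2 = 6.

6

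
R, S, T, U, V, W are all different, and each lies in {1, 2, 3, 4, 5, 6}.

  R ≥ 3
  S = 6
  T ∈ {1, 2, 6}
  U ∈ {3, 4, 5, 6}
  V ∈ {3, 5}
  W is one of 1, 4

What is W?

1

S's domain is down to {6}, so S = 6. Remove 6 from R, T, U.
The 5 still-open variables draw from only 5 values {1, 2, 3, 4, 5}, so each is used; only T can be 2, hence T = 2.
The 4 still-open variables draw from only 4 values {1, 3, 4, 5}, so each is used; only W can be 1, hence W = 1.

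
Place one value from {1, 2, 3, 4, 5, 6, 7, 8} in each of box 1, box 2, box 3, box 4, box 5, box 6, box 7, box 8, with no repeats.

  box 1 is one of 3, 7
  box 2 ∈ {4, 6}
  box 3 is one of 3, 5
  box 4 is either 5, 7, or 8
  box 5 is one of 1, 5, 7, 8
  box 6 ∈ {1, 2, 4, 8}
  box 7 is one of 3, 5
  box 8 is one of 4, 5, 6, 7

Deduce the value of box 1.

The 8 variables draw from only 8 values {1, 2, 3, 4, 5, 6, 7, 8}, so each is used; only box 6 can be 2, hence box 6 = 2.
The 7 still-open variables draw from only 7 values {1, 3, 4, 5, 6, 7, 8}, so each is used; only box 5 can be 1, hence box 5 = 1.
The 6 still-open variables together cover exactly {3, 4, 5, 6, 7, 8} — 6 values for 6 variables — and 8 appears only in box 4's list, so box 4 = 8.
The 2 variables box 3 and box 7 are confined to {3, 5}, which locks those values in; drop them from box 1, box 8.
So box 1 = 7.

7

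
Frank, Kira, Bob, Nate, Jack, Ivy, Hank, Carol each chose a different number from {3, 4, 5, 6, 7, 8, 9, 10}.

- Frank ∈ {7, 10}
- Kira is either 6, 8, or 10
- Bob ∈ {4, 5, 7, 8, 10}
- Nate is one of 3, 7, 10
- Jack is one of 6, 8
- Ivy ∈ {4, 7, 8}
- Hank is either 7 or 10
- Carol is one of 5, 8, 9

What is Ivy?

Among the 8 variables, 3 fits only Nate (and all 8 values in {3, 4, 5, 6, 7, 8, 9, 10} must be used), so Nate = 3.
Among the 7 still-open variables, 9 fits only Carol (and all 7 values in {4, 5, 6, 7, 8, 9, 10} must be used), so Carol = 9.
Among the 6 still-open variables, 5 fits only Bob (and all 6 values in {4, 5, 6, 7, 8, 10} must be used), so Bob = 5.
Among the 5 still-open variables, 4 fits only Ivy (and all 5 values in {4, 6, 7, 8, 10} must be used), so Ivy = 4.

4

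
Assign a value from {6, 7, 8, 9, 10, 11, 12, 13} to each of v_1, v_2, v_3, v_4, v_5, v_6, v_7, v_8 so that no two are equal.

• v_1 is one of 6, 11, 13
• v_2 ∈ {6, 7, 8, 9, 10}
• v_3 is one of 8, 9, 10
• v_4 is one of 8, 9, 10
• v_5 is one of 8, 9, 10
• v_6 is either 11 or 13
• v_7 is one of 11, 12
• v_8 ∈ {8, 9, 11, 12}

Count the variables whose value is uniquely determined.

The 8 variables together cover exactly {6, 7, 8, 9, 10, 11, 12, 13} — 8 values for 8 variables — and 7 appears only in v_2's list, so v_2 = 7.
Among the 7 still-open variables, 6 fits only v_1 (and all 7 values in {6, 8, 9, 10, 11, 12, 13} must be used), so v_1 = 6.
The 6 still-open variables draw from only 6 values {8, 9, 10, 11, 12, 13}, so each is used; only v_6 can be 13, hence v_6 = 13.
v_3, v_4, v_5 share exactly the 3 values {8, 9, 10}; by pigeonhole those values go to them, so strike 8, 9, 10 from v_8.
Determined: v_1=6, v_2=7, v_6=13. The other variables each still have more than one consistent value. That makes 3.

3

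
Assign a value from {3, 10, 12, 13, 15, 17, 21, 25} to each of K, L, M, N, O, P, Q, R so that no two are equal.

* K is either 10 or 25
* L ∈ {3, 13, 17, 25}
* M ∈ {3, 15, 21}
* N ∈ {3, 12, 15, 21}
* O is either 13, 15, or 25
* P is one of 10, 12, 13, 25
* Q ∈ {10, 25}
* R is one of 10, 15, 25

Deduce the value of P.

12

The 8 variables draw from only 8 values {3, 10, 12, 13, 15, 17, 21, 25}, so each is used; only L can be 17, hence L = 17.
K and Q share exactly the 2 values {10, 25}; by pigeonhole those values go to them, so strike 10, 25 from O, P, R.
R must be 15 (only option left). Remove 15 from M, N, O.
O must be 13 (only option left). So P can't be 13.
So P = 12.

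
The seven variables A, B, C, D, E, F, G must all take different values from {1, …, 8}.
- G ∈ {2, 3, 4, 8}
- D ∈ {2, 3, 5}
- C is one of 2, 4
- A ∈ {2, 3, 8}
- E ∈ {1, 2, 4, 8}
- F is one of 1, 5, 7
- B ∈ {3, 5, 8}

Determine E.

Among the 7 variables, 7 fits only F (and all 7 values in {1, 2, 3, 4, 5, 7, 8} must be used), so F = 7.
The 6 still-open variables together cover exactly {1, 2, 3, 4, 5, 8} — 6 values for 6 variables — and 1 appears only in E's list, so E = 1.

1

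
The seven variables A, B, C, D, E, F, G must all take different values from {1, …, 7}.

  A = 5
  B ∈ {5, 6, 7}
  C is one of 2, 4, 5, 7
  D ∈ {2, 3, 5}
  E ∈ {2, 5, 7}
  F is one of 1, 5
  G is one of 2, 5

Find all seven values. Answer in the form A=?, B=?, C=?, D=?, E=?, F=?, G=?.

A=5, B=6, C=4, D=3, E=7, F=1, G=2

A's domain is down to {5}, so A = 5. Eliminate 5 elsewhere: B, C, D, E, F, G.
F must be 1 (only option left).
G has just one choice, so G = 2. Strike 2 from C, D, E.
D's domain is down to {3}, so D = 3.
E has just one choice, so E = 7. Eliminate 7 elsewhere: B, C.
B has just one choice, so B = 6.
C's domain is down to {4}, so C = 4.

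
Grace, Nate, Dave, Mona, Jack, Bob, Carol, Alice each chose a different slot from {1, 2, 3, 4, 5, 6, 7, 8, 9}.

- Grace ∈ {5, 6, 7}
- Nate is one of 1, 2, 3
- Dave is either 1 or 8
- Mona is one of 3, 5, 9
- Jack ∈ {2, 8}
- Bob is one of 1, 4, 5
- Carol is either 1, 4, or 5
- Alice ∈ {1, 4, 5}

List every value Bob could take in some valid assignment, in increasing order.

1, 4, 5

Bob, Carol, Alice between them cover only {1, 4, 5} — a naked triple. Remove those values from Grace, Nate, Dave, Mona.
Dave must be 8 (only option left). Remove 8 from Jack.
Jack must be 2 (only option left). Strike 2 from Nate.
Nate must be 3 (only option left). So Mona can't be 3.
That leaves Mona = 9.
No further eliminations apply; Bob can still be any of 1, 4, 5.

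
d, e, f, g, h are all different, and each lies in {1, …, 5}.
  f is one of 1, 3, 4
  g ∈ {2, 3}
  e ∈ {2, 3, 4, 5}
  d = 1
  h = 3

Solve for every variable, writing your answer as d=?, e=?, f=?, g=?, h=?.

d has just one choice, so d = 1. Remove 1 from f.
h has just one choice, so h = 3. Eliminate 3 elsewhere: e, f, g.
f must be 4 (only option left). So e can't be 4.
g must be 2 (only option left). So e can't be 2.
e's domain is down to {5}, so e = 5.

d=1, e=5, f=4, g=2, h=3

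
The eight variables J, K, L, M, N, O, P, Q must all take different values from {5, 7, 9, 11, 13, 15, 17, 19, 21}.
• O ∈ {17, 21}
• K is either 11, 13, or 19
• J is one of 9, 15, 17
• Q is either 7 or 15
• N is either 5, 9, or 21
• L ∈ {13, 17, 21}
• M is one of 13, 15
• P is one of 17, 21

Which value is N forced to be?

The 2 variables O and P are confined to {17, 21}, which locks those values in; drop them from J, L, N.
L's domain is down to {13}, so L = 13. So K, M can't be 13.
M has just one choice, so M = 15. Strike 15 from J, Q.
That leaves Q = 7.
J's domain is down to {9}, so J = 9. Strike 9 from N.
So N = 5.

5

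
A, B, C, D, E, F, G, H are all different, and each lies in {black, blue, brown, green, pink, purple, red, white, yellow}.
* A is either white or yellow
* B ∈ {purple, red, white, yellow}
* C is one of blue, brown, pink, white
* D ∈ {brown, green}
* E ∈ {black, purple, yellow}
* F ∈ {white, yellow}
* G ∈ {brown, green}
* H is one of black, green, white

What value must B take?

The 2 variables A and F are confined to {white, yellow}, which locks those values in; drop them from B, C, E, H.
D and G share exactly the 2 values {brown, green}; by pigeonhole those values go to them, so strike brown, green from C, H.
That leaves H = black. So E can't be black.
That leaves E = purple. So B can't be purple.
So B = red.

red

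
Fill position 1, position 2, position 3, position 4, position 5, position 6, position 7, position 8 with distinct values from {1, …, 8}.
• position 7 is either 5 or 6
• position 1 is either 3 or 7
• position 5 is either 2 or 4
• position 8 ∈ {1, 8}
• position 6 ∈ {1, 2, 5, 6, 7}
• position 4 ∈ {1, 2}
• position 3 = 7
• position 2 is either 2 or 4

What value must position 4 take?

1

position 3's domain is down to {7}, so position 3 = 7. Strike 7 from position 1, position 6.
That leaves position 1 = 3.
Among the 6 still-open variables, 8 fits only position 8 (and all 6 values in {1, 2, 4, 5, 6, 8} must be used), so position 8 = 8.
The 2 variables position 2 and position 5 are confined to {2, 4}, which locks those values in; drop them from position 4, position 6.
So position 4 = 1.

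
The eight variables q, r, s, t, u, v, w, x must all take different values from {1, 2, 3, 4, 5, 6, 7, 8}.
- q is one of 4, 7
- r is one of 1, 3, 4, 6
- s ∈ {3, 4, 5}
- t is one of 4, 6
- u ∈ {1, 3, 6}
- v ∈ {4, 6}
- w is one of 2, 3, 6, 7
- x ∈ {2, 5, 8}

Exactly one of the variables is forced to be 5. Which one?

s

The 8 variables together cover exactly {1, 2, 3, 4, 5, 6, 7, 8} — 8 values for 8 variables — and 8 appears only in x's list, so x = 8.
Among the 7 still-open variables, 2 fits only w (and all 7 values in {1, 2, 3, 4, 5, 6, 7} must be used), so w = 2.
The 6 still-open variables draw from only 6 values {1, 3, 4, 5, 6, 7}, so each is used; only s can be 5, hence s = 5.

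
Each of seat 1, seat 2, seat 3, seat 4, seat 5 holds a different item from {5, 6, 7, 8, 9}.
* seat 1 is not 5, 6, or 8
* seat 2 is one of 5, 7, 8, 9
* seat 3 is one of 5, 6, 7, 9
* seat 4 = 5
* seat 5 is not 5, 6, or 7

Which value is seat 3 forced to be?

seat 4 has just one choice, so seat 4 = 5. So seat 2, seat 3 can't be 5.
The 4 still-open variables together cover exactly {6, 7, 8, 9} — 4 values for 4 variables — and 6 appears only in seat 3's list, so seat 3 = 6.

6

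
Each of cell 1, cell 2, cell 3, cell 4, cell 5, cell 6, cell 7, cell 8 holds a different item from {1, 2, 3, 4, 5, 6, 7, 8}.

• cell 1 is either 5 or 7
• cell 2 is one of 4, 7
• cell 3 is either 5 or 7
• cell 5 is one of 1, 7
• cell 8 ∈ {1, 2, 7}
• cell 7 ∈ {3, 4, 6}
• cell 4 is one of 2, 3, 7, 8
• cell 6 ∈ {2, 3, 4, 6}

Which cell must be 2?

Among the 8 variables, 8 fits only cell 4 (and all 8 values in {1, 2, 3, 4, 5, 6, 7, 8} must be used), so cell 4 = 8.
cell 1 and cell 3 between them cover only {5, 7} — a naked pair. Remove those values from cell 2, cell 5, cell 8.
That leaves cell 2 = 4. Strike 4 from cell 6, cell 7.
cell 5 must be 1 (only option left). Remove 1 from cell 8.
So 2 goes to cell 8.

cell 8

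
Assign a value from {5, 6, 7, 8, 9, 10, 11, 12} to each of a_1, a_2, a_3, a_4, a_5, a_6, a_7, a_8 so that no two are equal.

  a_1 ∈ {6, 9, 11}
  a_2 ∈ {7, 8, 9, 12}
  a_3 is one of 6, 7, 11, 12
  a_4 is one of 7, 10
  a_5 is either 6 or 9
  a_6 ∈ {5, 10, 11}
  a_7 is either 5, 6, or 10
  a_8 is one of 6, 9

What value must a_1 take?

The 8 variables together cover exactly {5, 6, 7, 8, 9, 10, 11, 12} — 8 values for 8 variables — and 8 appears only in a_2's list, so a_2 = 8.
The 7 still-open variables draw from only 7 values {5, 6, 7, 9, 10, 11, 12}, so each is used; only a_3 can be 12, hence a_3 = 12.
The 6 still-open variables together cover exactly {5, 6, 7, 9, 10, 11} — 6 values for 6 variables — and 7 appears only in a_4's list, so a_4 = 7.
a_5 and a_8 share exactly the 2 values {6, 9}; by pigeonhole those values go to them, so strike 6, 9 from a_1, a_7.
So a_1 = 11.

11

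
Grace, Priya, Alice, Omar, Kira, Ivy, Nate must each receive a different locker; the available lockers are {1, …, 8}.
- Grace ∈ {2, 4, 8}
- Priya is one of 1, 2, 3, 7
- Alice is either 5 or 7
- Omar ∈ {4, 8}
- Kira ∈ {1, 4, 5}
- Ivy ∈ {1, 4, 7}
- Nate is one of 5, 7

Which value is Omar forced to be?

The 7 variables draw from only 7 values {1, 2, 3, 4, 5, 7, 8}, so each is used; only Priya can be 3, hence Priya = 3.
The 6 still-open variables draw from only 6 values {1, 2, 4, 5, 7, 8}, so each is used; only Grace can be 2, hence Grace = 2.
Among the 5 still-open variables, 8 fits only Omar (and all 5 values in {1, 4, 5, 7, 8} must be used), so Omar = 8.

8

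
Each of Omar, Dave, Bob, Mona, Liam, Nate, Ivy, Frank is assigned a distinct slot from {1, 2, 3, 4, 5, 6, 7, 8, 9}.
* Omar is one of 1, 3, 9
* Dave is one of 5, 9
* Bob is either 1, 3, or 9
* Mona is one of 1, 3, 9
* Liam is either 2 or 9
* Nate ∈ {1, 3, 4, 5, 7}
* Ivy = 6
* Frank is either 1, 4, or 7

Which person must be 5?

Ivy's domain is down to {6}, so Ivy = 6.
The 7 still-open variables draw from only 7 values {1, 2, 3, 4, 5, 7, 9}, so each is used; only Liam can be 2, hence Liam = 2.
Omar, Bob, Mona share exactly the 3 values {1, 3, 9}; by pigeonhole those values go to them, so strike 1, 3, 9 from Dave, Nate, Frank.
So 5 goes to Dave.

Dave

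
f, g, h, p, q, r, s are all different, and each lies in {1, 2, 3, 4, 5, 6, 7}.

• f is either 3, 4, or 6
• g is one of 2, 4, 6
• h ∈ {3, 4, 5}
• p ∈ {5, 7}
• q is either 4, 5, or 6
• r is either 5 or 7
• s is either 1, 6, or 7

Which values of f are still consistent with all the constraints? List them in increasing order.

The 7 variables draw from only 7 values {1, 2, 3, 4, 5, 6, 7}, so each is used; only s can be 1, hence s = 1.
Among the 6 still-open variables, 2 fits only g (and all 6 values in {2, 3, 4, 5, 6, 7} must be used), so g = 2.
The 2 variables p and r are confined to {5, 7}, which locks those values in; drop them from h, q.
No further eliminations apply; f can still be any of 3, 4, 6.

3, 4, 6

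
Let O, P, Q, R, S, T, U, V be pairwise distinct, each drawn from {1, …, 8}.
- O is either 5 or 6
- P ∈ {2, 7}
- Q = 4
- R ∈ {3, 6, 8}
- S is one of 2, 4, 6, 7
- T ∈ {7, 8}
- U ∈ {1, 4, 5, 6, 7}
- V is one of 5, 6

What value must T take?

8

Q has just one choice, so Q = 4. So S, U can't be 4.
The 7 still-open variables draw from only 7 values {1, 2, 3, 5, 6, 7, 8}, so each is used; only U can be 1, hence U = 1.
The 6 still-open variables draw from only 6 values {2, 3, 5, 6, 7, 8}, so each is used; only R can be 3, hence R = 3.
Among the 5 still-open variables, 8 fits only T (and all 5 values in {2, 5, 6, 7, 8} must be used), so T = 8.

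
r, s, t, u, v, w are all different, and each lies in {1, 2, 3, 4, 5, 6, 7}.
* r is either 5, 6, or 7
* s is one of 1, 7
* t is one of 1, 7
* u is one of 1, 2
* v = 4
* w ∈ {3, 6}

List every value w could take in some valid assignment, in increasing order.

3, 6

v must be 4 (only option left).
s and t between them cover only {1, 7} — a naked pair. Remove those values from r, u.
u's domain is down to {2}, so u = 2.
No further eliminations apply; w can still be any of 3, 6.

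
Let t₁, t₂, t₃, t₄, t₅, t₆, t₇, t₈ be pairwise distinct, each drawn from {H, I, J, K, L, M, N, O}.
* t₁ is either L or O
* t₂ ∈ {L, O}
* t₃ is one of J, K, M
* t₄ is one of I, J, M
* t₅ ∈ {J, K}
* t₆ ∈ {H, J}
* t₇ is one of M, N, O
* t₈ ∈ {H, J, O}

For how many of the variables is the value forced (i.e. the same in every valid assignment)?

The 8 variables draw from only 8 values {H, I, J, K, L, M, N, O}, so each is used; only t₄ can be I, hence t₄ = I.
The 7 still-open variables draw from only 7 values {H, J, K, L, M, N, O}, so each is used; only t₇ can be N, hence t₇ = N.
The 6 still-open variables together cover exactly {H, J, K, L, M, O} — 6 values for 6 variables — and M appears only in t₃'s list, so t₃ = M.
The 5 still-open variables together cover exactly {H, J, K, L, O} — 5 values for 5 variables — and K appears only in t₅'s list, so t₅ = K.
t₁ and t₂ between them cover only {L, O} — a naked pair. Remove those values from t₈.
Determined: t₃=M, t₄=I, t₅=K, t₇=N. The other variables each still have more than one consistent value. That makes 4.

4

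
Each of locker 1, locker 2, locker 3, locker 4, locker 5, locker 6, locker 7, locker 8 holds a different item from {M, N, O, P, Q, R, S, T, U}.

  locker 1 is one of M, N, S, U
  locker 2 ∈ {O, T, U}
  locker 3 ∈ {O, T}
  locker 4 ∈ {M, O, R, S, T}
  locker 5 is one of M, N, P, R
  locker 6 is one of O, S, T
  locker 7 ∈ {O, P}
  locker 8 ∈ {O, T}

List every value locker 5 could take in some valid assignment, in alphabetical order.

M, N, R

locker 3 and locker 8 share exactly the 2 values {O, T}; by pigeonhole those values go to them, so strike O, T from locker 2, locker 4, locker 6, locker 7.
locker 2's domain is down to {U}, so locker 2 = U. So locker 1 can't be U.
locker 6 must be S (only option left). So locker 1, locker 4 can't be S.
locker 7 must be P (only option left). So locker 5 can't be P.
No further eliminations apply; locker 5 can still be any of M, N, R.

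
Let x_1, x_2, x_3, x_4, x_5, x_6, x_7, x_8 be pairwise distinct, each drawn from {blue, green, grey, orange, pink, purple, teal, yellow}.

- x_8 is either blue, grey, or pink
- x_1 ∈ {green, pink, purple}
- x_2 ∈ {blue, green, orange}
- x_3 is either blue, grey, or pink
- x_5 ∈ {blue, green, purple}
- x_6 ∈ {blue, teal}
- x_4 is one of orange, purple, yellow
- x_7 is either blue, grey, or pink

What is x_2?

The 8 variables together cover exactly {blue, green, grey, orange, pink, purple, teal, yellow} — 8 values for 8 variables — and teal appears only in x_6's list, so x_6 = teal.
The 7 still-open variables together cover exactly {blue, green, grey, orange, pink, purple, yellow} — 7 values for 7 variables — and yellow appears only in x_4's list, so x_4 = yellow.
The 6 still-open variables together cover exactly {blue, green, grey, orange, pink, purple} — 6 values for 6 variables — and orange appears only in x_2's list, so x_2 = orange.

orange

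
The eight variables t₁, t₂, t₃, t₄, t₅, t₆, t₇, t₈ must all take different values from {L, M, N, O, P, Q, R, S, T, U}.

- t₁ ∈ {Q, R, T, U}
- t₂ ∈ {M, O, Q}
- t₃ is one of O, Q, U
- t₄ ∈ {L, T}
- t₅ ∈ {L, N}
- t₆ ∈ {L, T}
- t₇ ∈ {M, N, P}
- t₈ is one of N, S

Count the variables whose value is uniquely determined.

t₄ and t₆ share exactly the 2 values {L, T}; by pigeonhole those values go to them, so strike L, T from t₁, t₅.
t₅'s domain is down to {N}, so t₅ = N. Strike N from t₇, t₈.
t₈'s domain is down to {S}, so t₈ = S.
Determined: t₅=N, t₈=S. The other variables each still have more than one consistent value. That makes 2.

2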